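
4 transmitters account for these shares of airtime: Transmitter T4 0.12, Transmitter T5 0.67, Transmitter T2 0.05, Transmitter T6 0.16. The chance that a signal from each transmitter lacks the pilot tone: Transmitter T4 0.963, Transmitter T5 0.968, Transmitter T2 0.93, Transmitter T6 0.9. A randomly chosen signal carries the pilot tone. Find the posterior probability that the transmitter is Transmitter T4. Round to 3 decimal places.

0.098

Taking complements, P(pilot | each) = Transmitter T4 0.037, Transmitter T5 0.032, Transmitter T2 0.07, Transmitter T6 0.1.
Compute prior × likelihood for every hypothesis:
  Transmitter T4: 0.12 × 0.037 = 0.00444
  Transmitter T5: 0.67 × 0.032 = 0.02144
  Transmitter T2: 0.05 × 0.07 = 0.0035
  Transmitter T6: 0.16 × 0.1 = 0.016
Total = 0.04538.
P(Transmitter T4 | evidence) = 0.00444 / 0.04538 ≈ 0.098.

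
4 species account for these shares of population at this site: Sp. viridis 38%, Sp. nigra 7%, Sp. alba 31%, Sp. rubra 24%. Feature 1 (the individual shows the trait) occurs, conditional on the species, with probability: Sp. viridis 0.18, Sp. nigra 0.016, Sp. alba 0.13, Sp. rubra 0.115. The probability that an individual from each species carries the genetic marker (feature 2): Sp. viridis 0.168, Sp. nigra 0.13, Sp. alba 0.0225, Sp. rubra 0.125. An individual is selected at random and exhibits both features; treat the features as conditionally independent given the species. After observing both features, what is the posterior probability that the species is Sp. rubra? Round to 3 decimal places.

By Bayes' rule, posterior ∝ prior × likelihood:
  Sp. viridis: 0.38 × 0.18 × 0.168 = 0.0114912
  Sp. nigra: 0.07 × 0.016 × 0.13 = 0.0001456
  Sp. alba: 0.31 × 0.13 × 0.0225 = 0.00090675
  Sp. rubra: 0.24 × 0.115 × 0.125 = 0.00345
Sum = 0.01599355.
P(Sp. rubra | evidence) = 0.00345 / 0.01599355 ≈ 0.216.

0.216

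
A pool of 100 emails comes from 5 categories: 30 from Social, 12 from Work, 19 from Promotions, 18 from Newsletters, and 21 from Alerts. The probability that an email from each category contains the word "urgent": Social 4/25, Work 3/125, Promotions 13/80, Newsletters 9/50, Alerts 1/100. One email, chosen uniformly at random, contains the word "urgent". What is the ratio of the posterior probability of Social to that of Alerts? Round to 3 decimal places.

22.857

Compute prior × likelihood for every hypothesis:
  Social: 0.3 × 0.16 = 0.048
  Work: 0.12 × 0.024 = 0.00288
  Promotions: 0.19 × 0.1625 = 0.030875
  Newsletters: 0.18 × 0.18 = 0.0324
  Alerts: 0.21 × 0.01 = 0.0021
Normalizing constant = 0.116255.
The ratio is 0.048 / 0.0021 (the normalizer cancels) = 22.857.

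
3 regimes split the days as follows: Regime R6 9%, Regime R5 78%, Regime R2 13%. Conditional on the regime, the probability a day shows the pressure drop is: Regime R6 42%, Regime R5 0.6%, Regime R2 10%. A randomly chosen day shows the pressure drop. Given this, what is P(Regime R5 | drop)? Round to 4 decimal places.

0.0844

Prior × likelihood for each hypothesis:
  Regime R6: 0.09 × 0.42 = 0.0378
  Regime R5: 0.78 × 0.006 = 0.00468
  Regime R2: 0.13 × 0.1 = 0.013
Normalizing constant = 0.05548.
P(Regime R5 | evidence) = 0.00468 / 0.05548 ≈ 0.0844.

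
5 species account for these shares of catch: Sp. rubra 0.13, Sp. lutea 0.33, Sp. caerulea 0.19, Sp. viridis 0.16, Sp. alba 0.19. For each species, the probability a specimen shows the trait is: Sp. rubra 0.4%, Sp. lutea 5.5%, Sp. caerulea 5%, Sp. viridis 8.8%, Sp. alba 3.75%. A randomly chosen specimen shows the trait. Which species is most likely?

Prior × likelihood for each hypothesis:
  Sp. rubra: 0.13 × 0.004 = 0.00052
  Sp. lutea: 0.33 × 0.055 = 0.01815
  Sp. caerulea: 0.19 × 0.05 = 0.0095
  Sp. viridis: 0.16 × 0.088 = 0.01408
  Sp. alba: 0.19 × 0.0375 = 0.007125
Total = 0.049375.
Largest term belongs to Sp. lutea, so Sp. lutea is most probable.

Sp. lutea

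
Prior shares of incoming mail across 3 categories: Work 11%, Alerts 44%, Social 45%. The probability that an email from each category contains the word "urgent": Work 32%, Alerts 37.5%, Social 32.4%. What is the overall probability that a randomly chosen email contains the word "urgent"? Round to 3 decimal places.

Prior × likelihood for each hypothesis:
  Work: 0.11 × 0.32 = 0.0352
  Alerts: 0.44 × 0.375 = 0.165
  Social: 0.45 × 0.324 = 0.1458
P(urgent-flag) = 0.0352 + 0.165 + 0.1458 = 0.346 → 0.346.

0.346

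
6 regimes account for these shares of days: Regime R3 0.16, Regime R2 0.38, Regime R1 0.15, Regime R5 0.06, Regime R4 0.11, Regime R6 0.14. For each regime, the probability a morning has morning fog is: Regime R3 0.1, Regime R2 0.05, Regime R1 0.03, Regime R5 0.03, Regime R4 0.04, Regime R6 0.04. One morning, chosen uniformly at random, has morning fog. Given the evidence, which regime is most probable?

Regime R2

Unnormalized posteriors (prior × likelihood):
  Regime R3: 0.16 × 0.1 = 0.016
  Regime R2: 0.38 × 0.05 = 0.019
  Regime R1: 0.15 × 0.03 = 0.0045
  Regime R5: 0.06 × 0.03 = 0.0018
  Regime R4: 0.11 × 0.04 = 0.0044
  Regime R6: 0.14 × 0.04 = 0.0056
Sum = 0.0513.
Largest term belongs to Regime R2, so Regime R2 is most probable.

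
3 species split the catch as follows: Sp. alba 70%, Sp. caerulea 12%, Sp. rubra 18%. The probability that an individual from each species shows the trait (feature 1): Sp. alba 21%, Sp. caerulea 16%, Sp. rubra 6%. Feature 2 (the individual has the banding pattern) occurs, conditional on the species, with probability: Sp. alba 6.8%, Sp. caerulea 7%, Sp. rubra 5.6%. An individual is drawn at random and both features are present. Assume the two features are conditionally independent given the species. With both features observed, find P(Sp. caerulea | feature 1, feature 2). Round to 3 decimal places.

0.113

Prior × likelihood for each hypothesis:
  Sp. alba: 0.7 × 0.21 × 0.068 = 0.009996
  Sp. caerulea: 0.12 × 0.16 × 0.07 = 0.001344
  Sp. rubra: 0.18 × 0.06 × 0.056 = 0.0006048
Sum = 0.0119448.
P(Sp. caerulea | evidence) = 0.001344 / 0.0119448 ≈ 0.113.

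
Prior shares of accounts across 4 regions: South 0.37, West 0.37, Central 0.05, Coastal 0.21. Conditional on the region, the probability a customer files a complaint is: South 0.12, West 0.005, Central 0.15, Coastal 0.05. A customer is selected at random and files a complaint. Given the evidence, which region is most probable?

Compute prior × likelihood for every hypothesis:
  South: 0.37 × 0.12 = 0.0444
  West: 0.37 × 0.005 = 0.00185
  Central: 0.05 × 0.15 = 0.0075
  Coastal: 0.21 × 0.05 = 0.0105
Normalizing constant = 0.06425.
Largest term belongs to South, so South is most probable.

South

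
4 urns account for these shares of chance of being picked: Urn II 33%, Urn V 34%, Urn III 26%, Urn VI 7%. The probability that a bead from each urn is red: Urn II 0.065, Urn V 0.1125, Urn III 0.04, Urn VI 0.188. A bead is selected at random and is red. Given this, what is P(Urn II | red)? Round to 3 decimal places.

0.258

By Bayes' rule, posterior ∝ prior × likelihood:
  Urn II: 0.33 × 0.065 = 0.02145
  Urn V: 0.34 × 0.1125 = 0.03825
  Urn III: 0.26 × 0.04 = 0.0104
  Urn VI: 0.07 × 0.188 = 0.01316
Normalizing constant = 0.08326.
P(Urn II | evidence) = 0.02145 / 0.08326 ≈ 0.258.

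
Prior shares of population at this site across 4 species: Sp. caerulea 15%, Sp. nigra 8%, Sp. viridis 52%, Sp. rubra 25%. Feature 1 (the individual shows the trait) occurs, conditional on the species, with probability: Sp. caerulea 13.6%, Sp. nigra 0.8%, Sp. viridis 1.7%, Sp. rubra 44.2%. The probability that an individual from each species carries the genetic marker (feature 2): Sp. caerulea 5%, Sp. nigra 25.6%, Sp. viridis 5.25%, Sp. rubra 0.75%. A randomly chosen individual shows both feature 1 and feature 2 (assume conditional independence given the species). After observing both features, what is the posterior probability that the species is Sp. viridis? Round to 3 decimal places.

0.187

Unnormalized posteriors (prior × likelihood):
  Sp. caerulea: 0.15 × 0.136 × 0.05 = 0.00102
  Sp. nigra: 0.08 × 0.008 × 0.256 = 0.00016384
  Sp. viridis: 0.52 × 0.017 × 0.0525 = 0.0004641
  Sp. rubra: 0.25 × 0.442 × 0.0075 = 0.00082875
Normalizing constant = 0.00247669.
P(Sp. viridis | evidence) = 0.0004641 / 0.00247669 ≈ 0.187.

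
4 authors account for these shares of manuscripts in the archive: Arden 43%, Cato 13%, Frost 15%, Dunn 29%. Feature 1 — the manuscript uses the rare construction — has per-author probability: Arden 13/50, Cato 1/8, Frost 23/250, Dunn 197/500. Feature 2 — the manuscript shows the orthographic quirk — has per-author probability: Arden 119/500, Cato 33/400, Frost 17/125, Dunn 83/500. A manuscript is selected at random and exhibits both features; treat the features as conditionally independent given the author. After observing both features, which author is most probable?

Prior × likelihood for each hypothesis:
  Arden: 0.43 × 0.26 × 0.238 = 0.0266084
  Cato: 0.13 × 0.125 × 0.0825 = 0.001340625
  Frost: 0.15 × 0.092 × 0.136 = 0.0018768
  Dunn: 0.29 × 0.394 × 0.166 = 0.01896716
Normalizing constant = 0.048792985.
Largest term belongs to Arden, so Arden is most probable.

Arden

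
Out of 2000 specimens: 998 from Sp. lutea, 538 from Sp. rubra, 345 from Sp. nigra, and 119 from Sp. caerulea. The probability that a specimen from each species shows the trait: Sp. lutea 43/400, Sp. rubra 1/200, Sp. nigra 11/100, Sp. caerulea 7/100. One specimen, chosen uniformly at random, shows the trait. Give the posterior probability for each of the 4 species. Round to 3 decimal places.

Sp. lutea 0.687, Sp. rubra 0.017, Sp. nigra 0.243, Sp. caerulea 0.053

By Bayes' rule, posterior ∝ prior × likelihood:
  Sp. lutea: 0.499 × 0.1075 = 0.0536425
  Sp. rubra: 0.269 × 0.005 = 0.001345
  Sp. nigra: 0.1725 × 0.11 = 0.018975
  Sp. caerulea: 0.0595 × 0.07 = 0.004165
Total = 0.0781275.
P(Sp. lutea | trait) = 0.0536425/0.0781275 ≈ 0.687
P(Sp. rubra | trait) = 0.001345/0.0781275 ≈ 0.017
P(Sp. nigra | trait) = 0.018975/0.0781275 ≈ 0.243
P(Sp. caerulea | trait) = 0.004165/0.0781275 ≈ 0.053
(Check: 0.687+0.017+0.243+0.053 = 1.000.)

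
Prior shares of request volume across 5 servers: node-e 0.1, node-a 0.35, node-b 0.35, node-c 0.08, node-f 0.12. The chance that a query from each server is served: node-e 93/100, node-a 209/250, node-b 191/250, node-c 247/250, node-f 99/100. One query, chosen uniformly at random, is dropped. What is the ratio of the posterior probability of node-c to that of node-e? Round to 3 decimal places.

0.137

Taking complements, P(dropped | each) = node-e 0.07, node-a 0.164, node-b 0.236, node-c 0.012, node-f 0.01.
Compute prior × likelihood for every hypothesis:
  node-e: 0.1 × 0.07 = 0.007
  node-a: 0.35 × 0.164 = 0.0574
  node-b: 0.35 × 0.236 = 0.0826
  node-c: 0.08 × 0.012 = 0.00096
  node-f: 0.12 × 0.01 = 0.0012
Sum = 0.14916.
The ratio is 0.00096 / 0.007 (the normalizer cancels) = 0.137.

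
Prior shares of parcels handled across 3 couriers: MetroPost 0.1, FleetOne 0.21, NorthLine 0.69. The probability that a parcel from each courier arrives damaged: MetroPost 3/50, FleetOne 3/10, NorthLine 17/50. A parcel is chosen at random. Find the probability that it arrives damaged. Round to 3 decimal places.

Unnormalized posteriors (prior × likelihood):
  MetroPost: 0.1 × 0.06 = 0.006
  FleetOne: 0.21 × 0.3 = 0.063
  NorthLine: 0.69 × 0.34 = 0.2346
P(damaged) = 0.006 + 0.063 + 0.2346 = 0.3036 → 0.304.

0.304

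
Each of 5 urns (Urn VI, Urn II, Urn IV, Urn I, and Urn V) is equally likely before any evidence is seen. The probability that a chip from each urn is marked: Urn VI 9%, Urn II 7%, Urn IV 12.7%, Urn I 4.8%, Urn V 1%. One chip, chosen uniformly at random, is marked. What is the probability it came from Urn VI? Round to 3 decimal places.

0.261

Since the prior is uniform, the posterior is proportional to the likelihood:
  Urn VI: 0.09
  Urn II: 0.07
  Urn IV: 0.127
  Urn I: 0.048
  Urn V: 0.01
Normalizing constant = 0.345.
P(Urn VI | evidence) = 0.09 / 0.345 ≈ 0.261.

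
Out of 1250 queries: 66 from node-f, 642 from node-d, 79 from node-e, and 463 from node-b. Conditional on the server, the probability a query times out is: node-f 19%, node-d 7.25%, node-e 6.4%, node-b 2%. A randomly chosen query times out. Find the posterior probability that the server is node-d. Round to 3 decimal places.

0.634

Prior × likelihood for each hypothesis:
  node-f: 0.0528 × 0.19 = 0.010032
  node-d: 0.5136 × 0.0725 = 0.037236
  node-e: 0.0632 × 0.064 = 0.0040448
  node-b: 0.3704 × 0.02 = 0.007408
Normalizing constant = 0.0587208.
P(node-d | evidence) = 0.037236 / 0.0587208 ≈ 0.634.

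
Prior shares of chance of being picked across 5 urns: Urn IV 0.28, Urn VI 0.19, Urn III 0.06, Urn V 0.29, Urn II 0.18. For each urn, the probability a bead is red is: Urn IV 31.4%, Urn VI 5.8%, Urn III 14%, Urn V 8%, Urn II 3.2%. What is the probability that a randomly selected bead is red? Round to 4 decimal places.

Unnormalized posteriors (prior × likelihood):
  Urn IV: 0.28 × 0.314 = 0.08792
  Urn VI: 0.19 × 0.058 = 0.01102
  Urn III: 0.06 × 0.14 = 0.0084
  Urn V: 0.29 × 0.08 = 0.0232
  Urn II: 0.18 × 0.032 = 0.00576
P(red) = 0.08792 + 0.01102 + 0.0084 + 0.0232 + 0.00576 = 0.1363 → 0.1363.

0.1363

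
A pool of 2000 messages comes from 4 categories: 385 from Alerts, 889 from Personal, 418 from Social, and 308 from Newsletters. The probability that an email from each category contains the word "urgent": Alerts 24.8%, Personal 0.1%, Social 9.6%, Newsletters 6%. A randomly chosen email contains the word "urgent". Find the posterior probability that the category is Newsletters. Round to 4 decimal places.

Compute prior × likelihood for every hypothesis:
  Alerts: 0.1925 × 0.248 = 0.04774
  Personal: 0.4445 × 0.001 = 0.0004445
  Social: 0.209 × 0.096 = 0.020064
  Newsletters: 0.154 × 0.06 = 0.00924
Sum = 0.0774885.
P(Newsletters | evidence) = 0.00924 / 0.0774885 ≈ 0.1192.

0.1192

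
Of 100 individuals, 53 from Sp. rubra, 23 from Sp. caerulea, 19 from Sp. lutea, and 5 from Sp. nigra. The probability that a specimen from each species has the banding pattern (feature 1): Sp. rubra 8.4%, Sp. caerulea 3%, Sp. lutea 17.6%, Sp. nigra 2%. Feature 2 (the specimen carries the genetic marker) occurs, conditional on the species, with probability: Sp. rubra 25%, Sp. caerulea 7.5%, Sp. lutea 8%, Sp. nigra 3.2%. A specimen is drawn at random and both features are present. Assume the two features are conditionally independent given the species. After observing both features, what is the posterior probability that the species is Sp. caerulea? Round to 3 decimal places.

Compute prior × likelihood for every hypothesis:
  Sp. rubra: 0.53 × 0.084 × 0.25 = 0.01113
  Sp. caerulea: 0.23 × 0.03 × 0.075 = 0.0005175
  Sp. lutea: 0.19 × 0.176 × 0.08 = 0.0026752
  Sp. nigra: 0.05 × 0.02 × 0.032 = 0.000032
Normalizing constant = 0.0143547.
P(Sp. caerulea | evidence) = 0.0005175 / 0.0143547 ≈ 0.036.

0.036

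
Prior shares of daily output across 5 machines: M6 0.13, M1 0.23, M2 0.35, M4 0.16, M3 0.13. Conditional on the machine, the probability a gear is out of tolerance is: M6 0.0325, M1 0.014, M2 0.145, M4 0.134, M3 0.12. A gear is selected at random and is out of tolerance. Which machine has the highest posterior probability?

M2

By Bayes' rule, posterior ∝ prior × likelihood:
  M6: 0.13 × 0.0325 = 0.004225
  M1: 0.23 × 0.014 = 0.00322
  M2: 0.35 × 0.145 = 0.05075
  M4: 0.16 × 0.134 = 0.02144
  M3: 0.13 × 0.12 = 0.0156
Sum = 0.095235.
Largest term belongs to M2, so M2 is most probable.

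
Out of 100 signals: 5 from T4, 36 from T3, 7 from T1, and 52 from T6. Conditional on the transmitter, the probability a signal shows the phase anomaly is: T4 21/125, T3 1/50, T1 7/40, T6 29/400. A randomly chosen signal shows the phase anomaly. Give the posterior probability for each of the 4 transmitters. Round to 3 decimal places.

Compute prior × likelihood for every hypothesis:
  T4: 0.05 × 0.168 = 0.0084
  T3: 0.36 × 0.02 = 0.0072
  T1: 0.07 × 0.175 = 0.01225
  T6: 0.52 × 0.0725 = 0.0377
Normalizing constant = 0.06555.
P(T4 | anomaly) = 0.0084/0.06555 ≈ 0.128
P(T3 | anomaly) = 0.0072/0.06555 ≈ 0.110
P(T1 | anomaly) = 0.01225/0.06555 ≈ 0.187
P(T6 | anomaly) = 0.0377/0.06555 ≈ 0.575
(Check: 0.128+0.110+0.187+0.575 = 1.000.)

T4 0.128, T3 0.110, T1 0.187, T6 0.575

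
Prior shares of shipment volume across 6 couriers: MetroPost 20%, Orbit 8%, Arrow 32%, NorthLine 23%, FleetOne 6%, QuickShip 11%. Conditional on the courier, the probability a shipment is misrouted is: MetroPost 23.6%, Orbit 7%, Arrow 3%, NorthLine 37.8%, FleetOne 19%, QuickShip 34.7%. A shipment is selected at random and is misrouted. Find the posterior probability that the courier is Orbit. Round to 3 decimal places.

0.028

Unnormalized posteriors (prior × likelihood):
  MetroPost: 0.2 × 0.236 = 0.0472
  Orbit: 0.08 × 0.07 = 0.0056
  Arrow: 0.32 × 0.03 = 0.0096
  NorthLine: 0.23 × 0.378 = 0.08694
  FleetOne: 0.06 × 0.19 = 0.0114
  QuickShip: 0.11 × 0.347 = 0.03817
Total = 0.19891.
P(Orbit | evidence) = 0.0056 / 0.19891 ≈ 0.028.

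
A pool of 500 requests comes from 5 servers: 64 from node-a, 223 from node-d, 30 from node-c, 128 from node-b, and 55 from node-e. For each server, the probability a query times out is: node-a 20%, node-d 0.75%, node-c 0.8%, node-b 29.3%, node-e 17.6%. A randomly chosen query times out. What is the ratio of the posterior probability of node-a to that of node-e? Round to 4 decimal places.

1.3223

Compute prior × likelihood for every hypothesis:
  node-a: 0.128 × 0.2 = 0.0256
  node-d: 0.446 × 0.0075 = 0.003345
  node-c: 0.06 × 0.008 = 0.00048
  node-b: 0.256 × 0.293 = 0.075008
  node-e: 0.11 × 0.176 = 0.01936
Normalizing constant = 0.123793.
The ratio is 0.0256 / 0.01936 (the normalizer cancels) = 1.3223.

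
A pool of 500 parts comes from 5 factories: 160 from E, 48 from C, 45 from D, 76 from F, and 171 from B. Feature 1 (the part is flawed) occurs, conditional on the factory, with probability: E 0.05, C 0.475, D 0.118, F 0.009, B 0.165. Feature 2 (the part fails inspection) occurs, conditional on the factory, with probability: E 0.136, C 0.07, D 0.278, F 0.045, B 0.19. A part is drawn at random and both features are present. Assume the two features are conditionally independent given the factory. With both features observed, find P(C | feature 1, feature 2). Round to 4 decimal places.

Unnormalized posteriors (prior × likelihood):
  E: 0.32 × 0.05 × 0.136 = 0.002176
  C: 0.096 × 0.475 × 0.07 = 0.003192
  D: 0.09 × 0.118 × 0.278 = 0.00295236
  F: 0.152 × 0.009 × 0.045 = 0.00006156
  B: 0.342 × 0.165 × 0.19 = 0.0107217
Normalizing constant = 0.01910362.
P(C | evidence) = 0.003192 / 0.01910362 ≈ 0.1671.

0.1671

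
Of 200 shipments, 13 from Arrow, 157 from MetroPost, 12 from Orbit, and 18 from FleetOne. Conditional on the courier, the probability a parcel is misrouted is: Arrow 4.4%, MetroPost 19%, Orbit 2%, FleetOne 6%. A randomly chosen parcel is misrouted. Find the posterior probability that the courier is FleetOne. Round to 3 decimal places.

Prior × likelihood for each hypothesis:
  Arrow: 0.065 × 0.044 = 0.00286
  MetroPost: 0.785 × 0.19 = 0.14915
  Orbit: 0.06 × 0.02 = 0.0012
  FleetOne: 0.09 × 0.06 = 0.0054
Normalizing constant = 0.15861.
P(FleetOne | evidence) = 0.0054 / 0.15861 ≈ 0.034.

0.034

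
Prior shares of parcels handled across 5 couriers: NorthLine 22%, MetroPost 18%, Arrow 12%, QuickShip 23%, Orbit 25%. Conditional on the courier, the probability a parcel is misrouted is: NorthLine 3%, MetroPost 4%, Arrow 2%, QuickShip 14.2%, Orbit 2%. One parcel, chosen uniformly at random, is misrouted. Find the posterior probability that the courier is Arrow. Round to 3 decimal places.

0.045

By Bayes' rule, posterior ∝ prior × likelihood:
  NorthLine: 0.22 × 0.03 = 0.0066
  MetroPost: 0.18 × 0.04 = 0.0072
  Arrow: 0.12 × 0.02 = 0.0024
  QuickShip: 0.23 × 0.142 = 0.03266
  Orbit: 0.25 × 0.02 = 0.005
Total = 0.05386.
P(Arrow | evidence) = 0.0024 / 0.05386 ≈ 0.045.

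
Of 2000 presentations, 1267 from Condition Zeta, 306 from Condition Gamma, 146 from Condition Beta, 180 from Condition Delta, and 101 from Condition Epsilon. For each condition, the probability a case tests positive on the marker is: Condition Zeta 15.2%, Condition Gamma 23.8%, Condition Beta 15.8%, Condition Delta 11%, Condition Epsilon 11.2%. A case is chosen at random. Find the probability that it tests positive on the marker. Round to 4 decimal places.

Compute prior × likelihood for every hypothesis:
  Condition Zeta: 0.6335 × 0.152 = 0.096292
  Condition Gamma: 0.153 × 0.238 = 0.036414
  Condition Beta: 0.073 × 0.158 = 0.011534
  Condition Delta: 0.09 × 0.11 = 0.0099
  Condition Epsilon: 0.0505 × 0.112 = 0.005656
P(marker-positive) = 0.096292 + 0.036414 + 0.011534 + 0.0099 + 0.005656 = 0.159796 → 0.1598.

0.1598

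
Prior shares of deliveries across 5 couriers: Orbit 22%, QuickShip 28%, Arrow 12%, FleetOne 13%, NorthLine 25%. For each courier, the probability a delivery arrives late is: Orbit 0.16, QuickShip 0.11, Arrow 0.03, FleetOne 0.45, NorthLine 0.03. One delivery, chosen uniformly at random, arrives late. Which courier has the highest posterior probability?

FleetOne

Prior × likelihood for each hypothesis:
  Orbit: 0.22 × 0.16 = 0.0352
  QuickShip: 0.28 × 0.11 = 0.0308
  Arrow: 0.12 × 0.03 = 0.0036
  FleetOne: 0.13 × 0.45 = 0.0585
  NorthLine: 0.25 × 0.03 = 0.0075
Sum = 0.1356.
Largest term belongs to FleetOne, so FleetOne is most probable.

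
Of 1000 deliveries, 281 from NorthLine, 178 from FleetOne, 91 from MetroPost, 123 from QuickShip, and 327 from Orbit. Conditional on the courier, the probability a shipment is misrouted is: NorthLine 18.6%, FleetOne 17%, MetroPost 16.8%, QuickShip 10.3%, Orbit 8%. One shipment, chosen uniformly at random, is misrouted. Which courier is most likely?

NorthLine

Compute prior × likelihood for every hypothesis:
  NorthLine: 0.281 × 0.186 = 0.052266
  FleetOne: 0.178 × 0.17 = 0.03026
  MetroPost: 0.091 × 0.168 = 0.015288
  QuickShip: 0.123 × 0.103 = 0.012669
  Orbit: 0.327 × 0.08 = 0.02616
Sum = 0.136643.
Largest term belongs to NorthLine, so NorthLine is most probable.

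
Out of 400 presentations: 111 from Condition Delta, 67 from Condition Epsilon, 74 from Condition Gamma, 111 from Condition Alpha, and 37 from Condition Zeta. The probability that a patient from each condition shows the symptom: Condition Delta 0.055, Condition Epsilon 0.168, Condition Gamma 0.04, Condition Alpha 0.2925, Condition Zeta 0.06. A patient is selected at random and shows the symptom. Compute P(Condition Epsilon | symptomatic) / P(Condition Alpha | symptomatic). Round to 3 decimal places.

0.347

Compute prior × likelihood for every hypothesis:
  Condition Delta: 0.2775 × 0.055 = 0.0152625
  Condition Epsilon: 0.1675 × 0.168 = 0.02814
  Condition Gamma: 0.185 × 0.04 = 0.0074
  Condition Alpha: 0.2775 × 0.2925 = 0.08116875
  Condition Zeta: 0.0925 × 0.06 = 0.00555
Sum = 0.13752125.
The ratio is 0.02814 / 0.08116875 (the normalizer cancels) = 0.347.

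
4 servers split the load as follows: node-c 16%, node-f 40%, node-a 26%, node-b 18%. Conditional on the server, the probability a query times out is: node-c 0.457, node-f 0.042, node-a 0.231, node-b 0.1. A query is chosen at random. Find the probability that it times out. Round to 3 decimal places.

Compute prior × likelihood for every hypothesis:
  node-c: 0.16 × 0.457 = 0.07312
  node-f: 0.4 × 0.042 = 0.0168
  node-a: 0.26 × 0.231 = 0.06006
  node-b: 0.18 × 0.1 = 0.018
P(timeout) = 0.07312 + 0.0168 + 0.06006 + 0.018 = 0.16798 → 0.168.

0.168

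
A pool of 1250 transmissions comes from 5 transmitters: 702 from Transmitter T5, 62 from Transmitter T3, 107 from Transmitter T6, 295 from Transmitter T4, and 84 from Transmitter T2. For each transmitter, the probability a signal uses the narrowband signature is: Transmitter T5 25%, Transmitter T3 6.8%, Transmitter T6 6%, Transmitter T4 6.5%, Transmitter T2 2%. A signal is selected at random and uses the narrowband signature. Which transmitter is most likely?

Transmitter T5

Prior × likelihood for each hypothesis:
  Transmitter T5: 0.5616 × 0.25 = 0.1404
  Transmitter T3: 0.0496 × 0.068 = 0.0033728
  Transmitter T6: 0.0856 × 0.06 = 0.005136
  Transmitter T4: 0.236 × 0.065 = 0.01534
  Transmitter T2: 0.0672 × 0.02 = 0.001344
Normalizing constant = 0.1655928.
Largest term belongs to Transmitter T5, so Transmitter T5 is most probable.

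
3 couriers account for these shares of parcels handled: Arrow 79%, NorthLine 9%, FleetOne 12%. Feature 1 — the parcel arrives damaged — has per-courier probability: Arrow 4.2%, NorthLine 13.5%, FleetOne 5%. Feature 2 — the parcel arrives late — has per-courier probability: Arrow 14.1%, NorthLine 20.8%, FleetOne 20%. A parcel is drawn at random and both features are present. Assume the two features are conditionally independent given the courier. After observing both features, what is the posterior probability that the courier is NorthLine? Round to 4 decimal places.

Prior × likelihood for each hypothesis:
  Arrow: 0.79 × 0.042 × 0.141 = 0.00467838
  NorthLine: 0.09 × 0.135 × 0.208 = 0.0025272
  FleetOne: 0.12 × 0.05 × 0.2 = 0.0012
Normalizing constant = 0.00840558.
P(NorthLine | evidence) = 0.0025272 / 0.00840558 ≈ 0.3007.

0.3007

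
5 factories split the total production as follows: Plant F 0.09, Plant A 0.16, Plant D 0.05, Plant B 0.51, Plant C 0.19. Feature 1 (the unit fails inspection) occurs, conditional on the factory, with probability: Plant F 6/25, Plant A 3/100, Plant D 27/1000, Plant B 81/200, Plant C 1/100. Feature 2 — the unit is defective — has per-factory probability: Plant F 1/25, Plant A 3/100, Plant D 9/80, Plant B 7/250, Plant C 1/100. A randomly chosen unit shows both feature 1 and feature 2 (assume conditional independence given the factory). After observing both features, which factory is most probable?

Plant B

By Bayes' rule, posterior ∝ prior × likelihood:
  Plant F: 0.09 × 0.24 × 0.04 = 0.000864
  Plant A: 0.16 × 0.03 × 0.03 = 0.000144
  Plant D: 0.05 × 0.027 × 0.1125 = 0.000151875
  Plant B: 0.51 × 0.405 × 0.028 = 0.0057834
  Plant C: 0.19 × 0.01 × 0.01 = 0.000019
Sum = 0.006962275.
Largest term belongs to Plant B, so Plant B is most probable.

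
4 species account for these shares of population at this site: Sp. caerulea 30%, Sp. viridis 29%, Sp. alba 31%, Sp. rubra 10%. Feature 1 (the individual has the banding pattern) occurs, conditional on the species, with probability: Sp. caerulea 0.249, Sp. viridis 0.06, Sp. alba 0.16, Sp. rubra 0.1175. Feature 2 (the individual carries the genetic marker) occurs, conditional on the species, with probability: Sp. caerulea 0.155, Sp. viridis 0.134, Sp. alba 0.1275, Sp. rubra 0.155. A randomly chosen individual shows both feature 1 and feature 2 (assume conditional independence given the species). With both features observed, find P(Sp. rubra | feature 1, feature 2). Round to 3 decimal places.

By Bayes' rule, posterior ∝ prior × likelihood:
  Sp. caerulea: 0.3 × 0.249 × 0.155 = 0.0115785
  Sp. viridis: 0.29 × 0.06 × 0.134 = 0.0023316
  Sp. alba: 0.31 × 0.16 × 0.1275 = 0.006324
  Sp. rubra: 0.1 × 0.1175 × 0.155 = 0.00182125
Sum = 0.02205535.
P(Sp. rubra | evidence) = 0.00182125 / 0.02205535 ≈ 0.083.

0.083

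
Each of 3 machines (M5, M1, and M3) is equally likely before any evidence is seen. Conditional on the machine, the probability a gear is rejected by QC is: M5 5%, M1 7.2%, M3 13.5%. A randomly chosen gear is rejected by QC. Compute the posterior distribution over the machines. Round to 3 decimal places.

M5 0.195, M1 0.280, M3 0.525

With a uniform prior (1/3 each), posterior ∝ likelihood:
  M5: 0.05
  M1: 0.072
  M3: 0.135
Total = 0.257.
P(M5 | rejected) = 0.05/0.257 ≈ 0.195
P(M1 | rejected) = 0.072/0.257 ≈ 0.280
P(M3 | rejected) = 0.135/0.257 ≈ 0.525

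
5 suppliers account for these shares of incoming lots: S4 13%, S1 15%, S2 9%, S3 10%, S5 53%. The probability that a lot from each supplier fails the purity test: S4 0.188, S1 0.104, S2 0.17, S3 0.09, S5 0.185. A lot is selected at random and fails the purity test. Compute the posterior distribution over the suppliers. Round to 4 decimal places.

S4 0.1505, S1 0.0961, S2 0.0942, S3 0.0554, S5 0.6038

Compute prior × likelihood for every hypothesis:
  S4: 0.13 × 0.188 = 0.02444
  S1: 0.15 × 0.104 = 0.0156
  S2: 0.09 × 0.17 = 0.0153
  S3: 0.1 × 0.09 = 0.009
  S5: 0.53 × 0.185 = 0.09805
Normalizing constant = 0.16239.
P(S4 | off-spec) = 0.02444/0.16239 ≈ 0.1505
P(S1 | off-spec) = 0.0156/0.16239 ≈ 0.0961
P(S2 | off-spec) = 0.0153/0.16239 ≈ 0.0942
P(S3 | off-spec) = 0.009/0.16239 ≈ 0.0554
P(S5 | off-spec) = 0.09805/0.16239 ≈ 0.6038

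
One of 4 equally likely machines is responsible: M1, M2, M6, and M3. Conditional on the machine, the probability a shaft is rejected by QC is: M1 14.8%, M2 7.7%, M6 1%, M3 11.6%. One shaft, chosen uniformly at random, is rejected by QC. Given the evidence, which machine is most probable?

M1

With a uniform prior (1/4 each), posterior ∝ likelihood:
  M1: 0.148
  M2: 0.077
  M6: 0.01
  M3: 0.116
Total = 0.351.
Largest term belongs to M1, so M1 is most probable.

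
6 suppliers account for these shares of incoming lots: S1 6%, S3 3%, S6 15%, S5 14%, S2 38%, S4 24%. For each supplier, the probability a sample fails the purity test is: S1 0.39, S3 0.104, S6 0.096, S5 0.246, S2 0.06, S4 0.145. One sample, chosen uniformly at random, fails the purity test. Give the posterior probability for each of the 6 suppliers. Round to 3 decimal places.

S1 0.176, S3 0.023, S6 0.108, S5 0.259, S2 0.171, S4 0.262

Prior × likelihood for each hypothesis:
  S1: 0.06 × 0.39 = 0.0234
  S3: 0.03 × 0.104 = 0.00312
  S6: 0.15 × 0.096 = 0.0144
  S5: 0.14 × 0.246 = 0.03444
  S2: 0.38 × 0.06 = 0.0228
  S4: 0.24 × 0.145 = 0.0348
Normalizing constant = 0.13296.
P(S1 | off-spec) = 0.0234/0.13296 ≈ 0.176
P(S3 | off-spec) = 0.00312/0.13296 ≈ 0.023
P(S6 | off-spec) = 0.0144/0.13296 ≈ 0.108
P(S5 | off-spec) = 0.03444/0.13296 ≈ 0.259
P(S2 | off-spec) = 0.0228/0.13296 ≈ 0.171
P(S4 | off-spec) = 0.0348/0.13296 ≈ 0.262
(Check: 0.176+0.023+0.108+0.259+0.171+0.262 = 0.999.)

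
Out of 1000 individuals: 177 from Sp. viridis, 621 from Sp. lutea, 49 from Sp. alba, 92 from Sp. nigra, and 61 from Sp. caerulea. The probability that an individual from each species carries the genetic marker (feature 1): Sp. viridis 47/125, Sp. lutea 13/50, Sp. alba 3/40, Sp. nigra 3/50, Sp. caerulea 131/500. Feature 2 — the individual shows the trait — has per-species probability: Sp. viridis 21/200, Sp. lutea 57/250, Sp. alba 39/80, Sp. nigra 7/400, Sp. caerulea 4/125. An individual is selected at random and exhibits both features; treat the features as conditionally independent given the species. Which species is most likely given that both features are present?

Compute prior × likelihood for every hypothesis:
  Sp. viridis: 0.177 × 0.376 × 0.105 = 0.00698796
  Sp. lutea: 0.621 × 0.26 × 0.228 = 0.03681288
  Sp. alba: 0.049 × 0.075 × 0.4875 = 0.0017915625
  Sp. nigra: 0.092 × 0.06 × 0.0175 = 0.0000966
  Sp. caerulea: 0.061 × 0.262 × 0.032 = 0.000511424
Sum = 0.0462004265.
Largest term belongs to Sp. lutea, so Sp. lutea is most probable.

Sp. lutea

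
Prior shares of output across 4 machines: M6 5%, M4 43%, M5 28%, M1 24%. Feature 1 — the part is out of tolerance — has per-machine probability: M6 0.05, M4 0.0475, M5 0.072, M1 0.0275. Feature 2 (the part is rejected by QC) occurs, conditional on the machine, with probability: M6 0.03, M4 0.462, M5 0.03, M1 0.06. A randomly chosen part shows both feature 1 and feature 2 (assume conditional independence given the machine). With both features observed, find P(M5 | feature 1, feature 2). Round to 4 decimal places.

Prior × likelihood for each hypothesis:
  M6: 0.05 × 0.05 × 0.03 = 0.000075
  M4: 0.43 × 0.0475 × 0.462 = 0.00943635
  M5: 0.28 × 0.072 × 0.03 = 0.0006048
  M1: 0.24 × 0.0275 × 0.06 = 0.000396
Total = 0.01051215.
P(M5 | evidence) = 0.0006048 / 0.01051215 ≈ 0.0575.

0.0575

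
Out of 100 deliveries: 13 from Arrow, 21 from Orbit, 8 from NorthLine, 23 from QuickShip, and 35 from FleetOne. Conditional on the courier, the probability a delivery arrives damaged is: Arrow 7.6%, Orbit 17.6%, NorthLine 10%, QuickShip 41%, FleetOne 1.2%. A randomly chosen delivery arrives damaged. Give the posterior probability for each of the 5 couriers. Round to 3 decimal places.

By Bayes' rule, posterior ∝ prior × likelihood:
  Arrow: 0.13 × 0.076 = 0.00988
  Orbit: 0.21 × 0.176 = 0.03696
  NorthLine: 0.08 × 0.1 = 0.008
  QuickShip: 0.23 × 0.41 = 0.0943
  FleetOne: 0.35 × 0.012 = 0.0042
Sum = 0.15334.
P(Arrow | damaged) = 0.00988/0.15334 ≈ 0.064
P(Orbit | damaged) = 0.03696/0.15334 ≈ 0.241
P(NorthLine | damaged) = 0.008/0.15334 ≈ 0.052
P(QuickShip | damaged) = 0.0943/0.15334 ≈ 0.615
P(FleetOne | damaged) = 0.0042/0.15334 ≈ 0.027
(Check: 0.064+0.241+0.052+0.615+0.027 = 0.999.)

Arrow 0.064, Orbit 0.241, NorthLine 0.052, QuickShip 0.615, FleetOne 0.027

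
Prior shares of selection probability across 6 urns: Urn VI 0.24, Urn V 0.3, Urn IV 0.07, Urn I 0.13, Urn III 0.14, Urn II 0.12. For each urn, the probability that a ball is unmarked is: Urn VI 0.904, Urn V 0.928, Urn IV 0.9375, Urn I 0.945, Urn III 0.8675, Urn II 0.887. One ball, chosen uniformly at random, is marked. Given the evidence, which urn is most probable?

Taking complements, P(marked | each) = Urn VI 0.096, Urn V 0.072, Urn IV 0.0625, Urn I 0.055, Urn III 0.1325, Urn II 0.113.
Unnormalized posteriors (prior × likelihood):
  Urn VI: 0.24 × 0.096 = 0.02304
  Urn V: 0.3 × 0.072 = 0.0216
  Urn IV: 0.07 × 0.0625 = 0.004375
  Urn I: 0.13 × 0.055 = 0.00715
  Urn III: 0.14 × 0.1325 = 0.01855
  Urn II: 0.12 × 0.113 = 0.01356
Sum = 0.088275.
Largest term belongs to Urn VI, so Urn VI is most probable.

Urn VI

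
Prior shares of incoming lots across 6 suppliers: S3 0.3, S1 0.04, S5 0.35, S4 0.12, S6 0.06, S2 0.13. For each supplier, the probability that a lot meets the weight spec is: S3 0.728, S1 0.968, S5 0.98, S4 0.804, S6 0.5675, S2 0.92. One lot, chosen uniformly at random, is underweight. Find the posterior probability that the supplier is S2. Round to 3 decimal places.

0.069

Taking complements, P(underweight | each) = S3 0.272, S1 0.032, S5 0.02, S4 0.196, S6 0.4325, S2 0.08.
Unnormalized posteriors (prior × likelihood):
  S3: 0.3 × 0.272 = 0.0816
  S1: 0.04 × 0.032 = 0.00128
  S5: 0.35 × 0.02 = 0.007
  S4: 0.12 × 0.196 = 0.02352
  S6: 0.06 × 0.4325 = 0.02595
  S2: 0.13 × 0.08 = 0.0104
Sum = 0.14975.
P(S2 | evidence) = 0.0104 / 0.14975 ≈ 0.069.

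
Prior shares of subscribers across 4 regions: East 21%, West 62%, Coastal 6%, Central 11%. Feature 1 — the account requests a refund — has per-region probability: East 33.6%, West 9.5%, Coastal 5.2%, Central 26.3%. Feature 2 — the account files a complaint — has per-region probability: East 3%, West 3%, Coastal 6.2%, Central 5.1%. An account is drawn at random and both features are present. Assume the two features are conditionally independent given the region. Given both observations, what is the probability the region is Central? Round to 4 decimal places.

By Bayes' rule, posterior ∝ prior × likelihood:
  East: 0.21 × 0.336 × 0.03 = 0.0021168
  West: 0.62 × 0.095 × 0.03 = 0.001767
  Coastal: 0.06 × 0.052 × 0.062 = 0.00019344
  Central: 0.11 × 0.263 × 0.051 = 0.00147543
Normalizing constant = 0.00555267.
P(Central | evidence) = 0.00147543 / 0.00555267 ≈ 0.2657.

0.2657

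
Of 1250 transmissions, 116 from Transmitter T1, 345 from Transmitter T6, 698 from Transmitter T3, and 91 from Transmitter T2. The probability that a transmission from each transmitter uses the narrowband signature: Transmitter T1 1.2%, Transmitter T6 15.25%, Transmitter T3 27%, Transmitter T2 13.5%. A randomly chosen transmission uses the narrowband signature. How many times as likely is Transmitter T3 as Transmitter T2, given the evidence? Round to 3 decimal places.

15.341

Compute prior × likelihood for every hypothesis:
  Transmitter T1: 0.0928 × 0.012 = 0.0011136
  Transmitter T6: 0.276 × 0.1525 = 0.04209
  Transmitter T3: 0.5584 × 0.27 = 0.150768
  Transmitter T2: 0.0728 × 0.135 = 0.009828
Normalizing constant = 0.2037996.
The ratio is 0.150768 / 0.009828 (the normalizer cancels) = 15.341.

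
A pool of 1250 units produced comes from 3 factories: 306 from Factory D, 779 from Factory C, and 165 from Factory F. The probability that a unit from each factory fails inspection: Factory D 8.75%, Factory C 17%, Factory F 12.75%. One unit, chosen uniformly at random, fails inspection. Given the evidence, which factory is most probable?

Factory C

Prior × likelihood for each hypothesis:
  Factory D: 0.2448 × 0.0875 = 0.02142
  Factory C: 0.6232 × 0.17 = 0.105944
  Factory F: 0.132 × 0.1275 = 0.01683
Normalizing constant = 0.144194.
Largest term belongs to Factory C, so Factory C is most probable.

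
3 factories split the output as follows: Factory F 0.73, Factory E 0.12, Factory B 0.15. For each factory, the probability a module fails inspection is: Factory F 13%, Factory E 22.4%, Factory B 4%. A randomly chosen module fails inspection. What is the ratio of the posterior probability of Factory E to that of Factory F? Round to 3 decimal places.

0.283

By Bayes' rule, posterior ∝ prior × likelihood:
  Factory F: 0.73 × 0.13 = 0.0949
  Factory E: 0.12 × 0.224 = 0.02688
  Factory B: 0.15 × 0.04 = 0.006
Sum = 0.12778.
The ratio is 0.02688 / 0.0949 (the normalizer cancels) = 0.283.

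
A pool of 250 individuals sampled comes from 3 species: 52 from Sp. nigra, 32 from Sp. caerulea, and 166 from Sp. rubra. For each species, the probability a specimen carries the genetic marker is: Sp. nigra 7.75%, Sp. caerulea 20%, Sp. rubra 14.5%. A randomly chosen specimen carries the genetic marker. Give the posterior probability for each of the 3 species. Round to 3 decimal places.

Prior × likelihood for each hypothesis:
  Sp. nigra: 0.208 × 0.0775 = 0.01612
  Sp. caerulea: 0.128 × 0.2 = 0.0256
  Sp. rubra: 0.664 × 0.145 = 0.09628
Sum = 0.138.
P(Sp. nigra | marker) = 0.01612/0.138 ≈ 0.117
P(Sp. caerulea | marker) = 0.0256/0.138 ≈ 0.186
P(Sp. rubra | marker) = 0.09628/0.138 ≈ 0.698
(Check: 0.117+0.186+0.698 = 1.001.)

Sp. nigra 0.117, Sp. caerulea 0.186, Sp. rubra 0.698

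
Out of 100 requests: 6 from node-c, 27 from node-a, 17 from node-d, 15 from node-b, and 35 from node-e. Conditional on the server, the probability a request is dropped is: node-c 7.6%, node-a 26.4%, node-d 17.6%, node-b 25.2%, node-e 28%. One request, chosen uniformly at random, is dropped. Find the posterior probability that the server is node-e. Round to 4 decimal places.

Compute prior × likelihood for every hypothesis:
  node-c: 0.06 × 0.076 = 0.00456
  node-a: 0.27 × 0.264 = 0.07128
  node-d: 0.17 × 0.176 = 0.02992
  node-b: 0.15 × 0.252 = 0.0378
  node-e: 0.35 × 0.28 = 0.098
Total = 0.24156.
P(node-e | evidence) = 0.098 / 0.24156 ≈ 0.4057.

0.4057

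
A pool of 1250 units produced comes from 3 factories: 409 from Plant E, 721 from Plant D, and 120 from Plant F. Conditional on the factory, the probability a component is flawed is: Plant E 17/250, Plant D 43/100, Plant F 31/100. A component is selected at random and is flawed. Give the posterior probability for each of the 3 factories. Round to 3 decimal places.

Plant E 0.074, Plant D 0.827, Plant F 0.099

Prior × likelihood for each hypothesis:
  Plant E: 0.3272 × 0.068 = 0.0222496
  Plant D: 0.5768 × 0.43 = 0.248024
  Plant F: 0.096 × 0.31 = 0.02976
Normalizing constant = 0.3000336.
P(Plant E | flawed) = 0.0222496/0.3000336 ≈ 0.074
P(Plant D | flawed) = 0.248024/0.3000336 ≈ 0.827
P(Plant F | flawed) = 0.02976/0.3000336 ≈ 0.099
(Check: 0.074+0.827+0.099 = 1.000.)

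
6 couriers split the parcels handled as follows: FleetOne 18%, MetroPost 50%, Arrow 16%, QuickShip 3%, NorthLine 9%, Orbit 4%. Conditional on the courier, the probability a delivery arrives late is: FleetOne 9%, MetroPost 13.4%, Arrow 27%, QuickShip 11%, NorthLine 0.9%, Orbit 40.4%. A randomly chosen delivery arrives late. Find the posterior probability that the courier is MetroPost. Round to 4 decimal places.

Unnormalized posteriors (prior × likelihood):
  FleetOne: 0.18 × 0.09 = 0.0162
  MetroPost: 0.5 × 0.134 = 0.067
  Arrow: 0.16 × 0.27 = 0.0432
  QuickShip: 0.03 × 0.11 = 0.0033
  NorthLine: 0.09 × 0.009 = 0.00081
  Orbit: 0.04 × 0.404 = 0.01616
Sum = 0.14667.
P(MetroPost | evidence) = 0.067 / 0.14667 ≈ 0.4568.

0.4568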